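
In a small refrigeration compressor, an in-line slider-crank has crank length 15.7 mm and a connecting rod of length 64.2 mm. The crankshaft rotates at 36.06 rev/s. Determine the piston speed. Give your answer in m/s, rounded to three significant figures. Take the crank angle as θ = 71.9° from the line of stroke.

ω = 2π·36.1 = 226.6 rad/s
For an in-line slider-crank, x = r cosθ + √(L² − r² sin²θ), so v = −rω sinθ·[1 + r cosθ/√(L² − r² sin²θ)].
With r = 0.0157 m, L = 0.0642 m, θ = 71.9°: √(L² − r² sin²θ) = 0.062442 m.
v = −0.0157·226.6·0.95052·[1 + 0.0157·0.31068/0.062442] = -3.6453 m/s.
|v| = 3.6453 m/s.

3.65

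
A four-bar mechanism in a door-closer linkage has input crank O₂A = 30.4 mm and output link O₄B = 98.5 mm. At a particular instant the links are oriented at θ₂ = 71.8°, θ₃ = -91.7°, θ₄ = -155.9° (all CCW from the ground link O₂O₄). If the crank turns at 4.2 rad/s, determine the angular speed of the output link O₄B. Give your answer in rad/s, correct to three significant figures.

ω₂ = 4.2 rad/s
Differentiating the loop-closure r₂e^{iθ₂}+r₃e^{iθ₃}=r₁+r₄e^{iθ₄} gives r₂ω₂e^{iθ₂}+r₃ω₃e^{iθ₃}=r₄ω₄e^{iθ₄}.
Eliminating the other unknown: ω₄ = r₂ω₂ sin(θ₂−θ₃) / [r₄ sin(θ₄−θ₃)].
Numerator sine = +0.28402; denominator sine = -0.90032.
Result = 0.0304·4.2·(+0.28402) / (0.0985·(-0.90032)) = -0.40891 rad/s; magnitude 0.40891 rad/s.

0.409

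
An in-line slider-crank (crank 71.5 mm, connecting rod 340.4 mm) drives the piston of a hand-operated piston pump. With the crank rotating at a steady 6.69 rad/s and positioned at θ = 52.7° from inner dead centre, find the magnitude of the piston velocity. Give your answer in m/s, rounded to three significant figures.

0.430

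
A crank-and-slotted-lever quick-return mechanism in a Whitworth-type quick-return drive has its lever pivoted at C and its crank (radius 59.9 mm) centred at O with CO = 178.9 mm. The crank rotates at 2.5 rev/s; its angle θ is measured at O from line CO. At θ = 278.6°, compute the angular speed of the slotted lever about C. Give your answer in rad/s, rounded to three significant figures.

ω = 15.71 rad/s (from 2.5 rev/s).
Crank pin A relative to C: A = (d + r cosθ, r sinθ); lever angle φ = atan2(r sinθ, d + r cosθ).
Differentiating tanφ: φ̇ = rω(d cosθ + r)/(d² + r² + 2dr cosθ).
d² + r² + 2dr cosθ = |CA|² = 0.0387981 m²;  d cosθ + r = +0.086652 m.
|ω_lever| = |0.0599·15.71·+0.086652| / 0.0387981 = 2.1014 rad/s.

2.10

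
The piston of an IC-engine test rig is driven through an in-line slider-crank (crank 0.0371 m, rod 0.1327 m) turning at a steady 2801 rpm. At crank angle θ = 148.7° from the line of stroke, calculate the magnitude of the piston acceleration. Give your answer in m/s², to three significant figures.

2300

ω = 2π·2801/60 = 293.3 rad/s
x(θ) = r cosθ + √(L² − r² sin²θ); with ω constant, a = ω²·d²x/dθ².
d²x/dθ² = −r cosθ − r²(cos2θ)/√u − r⁴ sin²2θ/(4u^{3/2}),  u = L² − r² sin²θ = 0.0172378 m².
Substituting r = 0.0371 m, L = 0.1327 m, θ = 148.7°: d²x/dθ² = +0.026711 m.
a = ω²·d²x/dθ² = (293.3)²·(+0.026711) = +2298.1 m/s²;  |a| = 2298.1 m/s².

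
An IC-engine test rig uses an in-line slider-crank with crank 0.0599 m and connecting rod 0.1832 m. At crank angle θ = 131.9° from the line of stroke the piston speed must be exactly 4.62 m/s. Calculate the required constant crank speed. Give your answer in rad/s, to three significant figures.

For an in-line slider-crank, |v_piston| = rω|sinθ|·[1 + r cosθ/√(L² − r² sin²θ)].
With r = 0.0599 m, L = 0.1832 m, θ = 131.9°: the bracketed kinematic factor |dx/dθ| = 0.034547 m.
ω = v/|dx/dθ| = 4.62/0.034547 = 133.73 rad/s.

134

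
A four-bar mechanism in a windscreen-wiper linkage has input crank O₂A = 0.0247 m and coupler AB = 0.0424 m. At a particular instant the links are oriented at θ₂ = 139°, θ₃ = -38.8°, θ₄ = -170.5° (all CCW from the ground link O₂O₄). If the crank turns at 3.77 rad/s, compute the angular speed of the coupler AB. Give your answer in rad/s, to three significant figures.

ω₂ = 3.77 rad/s
Differentiating the loop-closure r₂e^{iθ₂}+r₃e^{iθ₃}=r₁+r₄e^{iθ₄} gives r₂ω₂e^{iθ₂}+r₃ω₃e^{iθ₃}=r₄ω₄e^{iθ₄}.
Eliminating the other unknown: ω₃ = r₂ω₂ sin(θ₄−θ₂) / [r₃ sin(θ₃−θ₄)].
Numerator sine = +0.77162; denominator sine = +0.74664.
Result = 0.0247·3.77·(+0.77162) / (0.0424·(+0.74664)) = +2.2697 rad/s; magnitude 2.2697 rad/s.

2.27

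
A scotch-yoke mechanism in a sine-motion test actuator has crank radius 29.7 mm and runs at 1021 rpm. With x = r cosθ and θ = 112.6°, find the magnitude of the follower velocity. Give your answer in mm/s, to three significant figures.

2930

ω = 106.9 rad/s (from 1021 rpm).
x = r cosθ ⇒ ẋ = −rω sinθ.
|v| = rω|sinθ| = 0.0297·106.9·|sin 112.6°| = 2.9316 m/s = 2931.6 mm/s.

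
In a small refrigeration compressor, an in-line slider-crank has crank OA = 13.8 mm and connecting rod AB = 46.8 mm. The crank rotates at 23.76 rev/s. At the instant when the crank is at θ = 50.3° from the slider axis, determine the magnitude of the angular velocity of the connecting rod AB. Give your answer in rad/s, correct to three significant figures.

ω = 149.3 rad/s (converted from 23.76 rev/s).
The rod makes angle φ with the slider axis where L sinφ = r sinθ; differentiating, L cosφ·φ̇ = r ω cosθ.
L cosφ = √(L² − r² sin²θ) = 0.04558 m.
|ω_rod| = r ω |cosθ| / √(L² − r² sin²θ) = 0.0138·149.3·0.63877/0.04558 = 28.872 rad/s.

28.9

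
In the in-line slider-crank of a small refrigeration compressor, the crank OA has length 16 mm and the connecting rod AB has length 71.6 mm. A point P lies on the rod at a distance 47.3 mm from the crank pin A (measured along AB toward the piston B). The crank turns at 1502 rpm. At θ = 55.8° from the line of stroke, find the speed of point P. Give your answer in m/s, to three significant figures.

ω = 157.3 rad/s.  Crank-pin speed |V_A| = rω = 2.5166 m/s, perpendicular to OA.
Rod angle: sinφ = −(r/L) sinθ ⇒ φ = -10.651°; ω_rod = −rω cosθ/√(L²−r²sin²θ) = -20.103 rad/s.
V_P = V_A + ω_rod × AP, with AP = 0.0473 m along the rod.
Components: V_Px = −rω sinθ − a·ω_rod·sinφ = -2.2572 m/s;  V_Py = rω cosθ + a·ω_rod·cosφ = +0.48008 m/s.
|V_P| = √(V_Px² + V_Py²) = 2.3077 m/s.

2.31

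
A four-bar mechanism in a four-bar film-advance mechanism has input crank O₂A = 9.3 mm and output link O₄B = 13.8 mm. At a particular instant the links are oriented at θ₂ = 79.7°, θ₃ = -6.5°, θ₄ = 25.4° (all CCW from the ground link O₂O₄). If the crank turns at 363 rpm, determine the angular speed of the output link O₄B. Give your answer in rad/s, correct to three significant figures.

ω₂ = 38.01 rad/s (from 363 rpm).
Differentiating the loop-closure r₂e^{iθ₂}+r₃e^{iθ₃}=r₁+r₄e^{iθ₄} gives r₂ω₂e^{iθ₂}+r₃ω₃e^{iθ₃}=r₄ω₄e^{iθ₄}.
Eliminating the other unknown: ω₄ = r₂ω₂ sin(θ₂−θ₃) / [r₄ sin(θ₄−θ₃)].
Numerator sine = +0.99780; denominator sine = +0.52844.
Result = 0.0093·38.01·(+0.99780) / (0.0138·(+0.52844)) = +48.371 rad/s; magnitude 48.371 rad/s.

48.4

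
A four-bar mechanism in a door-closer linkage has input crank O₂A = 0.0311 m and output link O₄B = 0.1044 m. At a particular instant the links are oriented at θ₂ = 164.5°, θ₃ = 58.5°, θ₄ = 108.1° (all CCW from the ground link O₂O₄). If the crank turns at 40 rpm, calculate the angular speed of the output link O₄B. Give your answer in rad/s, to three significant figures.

ω₂ = 4.189 rad/s (from 40 rpm).
Differentiating the loop-closure r₂e^{iθ₂}+r₃e^{iθ₃}=r₁+r₄e^{iθ₄} gives r₂ω₂e^{iθ₂}+r₃ω₃e^{iθ₃}=r₄ω₄e^{iθ₄}.
Eliminating the other unknown: ω₄ = r₂ω₂ sin(θ₂−θ₃) / [r₄ sin(θ₄−θ₃)].
Numerator sine = +0.96126; denominator sine = +0.76154.
Result = 0.0311·4.189·(+0.96126) / (0.1044·(+0.76154)) = +1.5751 rad/s; magnitude 1.5751 rad/s.

1.58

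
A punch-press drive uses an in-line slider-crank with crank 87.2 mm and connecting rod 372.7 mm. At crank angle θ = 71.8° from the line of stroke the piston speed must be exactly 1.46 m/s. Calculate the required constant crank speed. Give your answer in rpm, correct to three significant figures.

157

For an in-line slider-crank, |v_piston| = rω|sinθ|·[1 + r cosθ/√(L² − r² sin²θ)].
With r = 0.0872 m, L = 0.3727 m, θ = 71.8°: the bracketed kinematic factor |dx/dθ| = 0.089046 m.
ω = v/|dx/dθ| = 1.46/0.089046 = 16.396 rad/s.
N = 60ω/(2π) = 156.57 rpm.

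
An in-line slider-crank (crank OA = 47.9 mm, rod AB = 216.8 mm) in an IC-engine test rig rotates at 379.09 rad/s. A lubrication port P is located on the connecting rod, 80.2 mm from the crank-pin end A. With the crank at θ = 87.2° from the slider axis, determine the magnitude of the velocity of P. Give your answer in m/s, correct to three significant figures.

ω = 379.1 rad/s.  Crank-pin speed |V_A| = rω = 18.158 m/s, perpendicular to OA.
Rod angle: sinφ = −(r/L) sinθ ⇒ φ = -12.749°; ω_rod = −rω cosθ/√(L²−r²sin²θ) = -4.1949 rad/s.
V_P = V_A + ω_rod × AP, with AP = 0.0802 m along the rod.
Components: V_Px = −rω sinθ − a·ω_rod·sinφ = -18.211 m/s;  V_Py = rω cosθ + a·ω_rod·cosφ = +0.5589 m/s.
|V_P| = √(V_Px² + V_Py²) = 18.22 m/s.

18.2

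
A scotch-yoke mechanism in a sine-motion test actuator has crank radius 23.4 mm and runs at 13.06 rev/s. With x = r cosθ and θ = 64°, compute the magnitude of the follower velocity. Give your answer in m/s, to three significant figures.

1.73

ω = 82.06 rad/s (from 13.06 rev/s).
x = r cosθ ⇒ ẋ = −rω sinθ.
|v| = rω|sinθ| = 0.0234·82.06·|sin 64°| = 1.7258 m/s.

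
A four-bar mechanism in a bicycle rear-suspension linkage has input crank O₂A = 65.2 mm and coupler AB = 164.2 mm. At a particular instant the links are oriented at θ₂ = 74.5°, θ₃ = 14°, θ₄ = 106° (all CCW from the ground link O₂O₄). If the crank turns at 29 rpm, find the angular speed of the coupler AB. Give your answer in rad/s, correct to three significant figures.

0.630

ω₂ = 3.037 rad/s (from 29 rpm).
Differentiating the loop-closure r₂e^{iθ₂}+r₃e^{iθ₃}=r₁+r₄e^{iθ₄} gives r₂ω₂e^{iθ₂}+r₃ω₃e^{iθ₃}=r₄ω₄e^{iθ₄}.
Eliminating the other unknown: ω₃ = r₂ω₂ sin(θ₄−θ₂) / [r₃ sin(θ₃−θ₄)].
Numerator sine = +0.52250; denominator sine = -0.99939.
Result = 0.0652·3.037·(+0.52250) / (0.1642·(-0.99939)) = -0.63045 rad/s; magnitude 0.63045 rad/s.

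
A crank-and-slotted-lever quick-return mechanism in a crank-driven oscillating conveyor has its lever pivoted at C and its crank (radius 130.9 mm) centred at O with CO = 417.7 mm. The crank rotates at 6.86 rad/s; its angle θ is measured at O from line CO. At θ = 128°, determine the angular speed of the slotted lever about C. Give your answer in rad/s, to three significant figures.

0.912

ω = 6.86 rad/s
Crank pin A relative to C: A = (d + r cosθ, r sinθ); lever angle φ = atan2(r sinθ, d + r cosθ).
Differentiating tanφ: φ̇ = rω(d cosθ + r)/(d² + r² + 2dr cosθ).
d² + r² + 2dr cosθ = |CA|² = 0.124283 m²;  d cosθ + r = -0.12626 m.
|ω_lever| = |0.1309·6.86·-0.12626| / 0.124283 = 0.91227 rad/s.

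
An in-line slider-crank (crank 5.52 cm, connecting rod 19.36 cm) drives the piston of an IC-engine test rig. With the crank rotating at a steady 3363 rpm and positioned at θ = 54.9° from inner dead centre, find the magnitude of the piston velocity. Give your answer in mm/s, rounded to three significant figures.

18600

ω = 2π·3363/60 = 352.2 rad/s
For an in-line slider-crank, x = r cosθ + √(L² − r² sin²θ), so v = −rω sinθ·[1 + r cosθ/√(L² − r² sin²θ)].
With r = 0.0552 m, L = 0.1936 m, θ = 54.9°: √(L² − r² sin²θ) = 0.18826 m.
v = −0.0552·352.2·0.81815·[1 + 0.0552·0.57501/0.18826] = -18.586 m/s.
|v| = 18.586 m/s = 18586 mm/s.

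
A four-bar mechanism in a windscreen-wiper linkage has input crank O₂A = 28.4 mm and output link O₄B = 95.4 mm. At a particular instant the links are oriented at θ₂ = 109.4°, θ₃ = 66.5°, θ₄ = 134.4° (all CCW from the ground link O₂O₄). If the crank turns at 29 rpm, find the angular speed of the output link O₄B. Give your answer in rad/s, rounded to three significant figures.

0.664

ω₂ = 3.037 rad/s (from 29 rpm).
Differentiating the loop-closure r₂e^{iθ₂}+r₃e^{iθ₃}=r₁+r₄e^{iθ₄} gives r₂ω₂e^{iθ₂}+r₃ω₃e^{iθ₃}=r₄ω₄e^{iθ₄}.
Eliminating the other unknown: ω₄ = r₂ω₂ sin(θ₂−θ₃) / [r₄ sin(θ₄−θ₃)].
Numerator sine = +0.68072; denominator sine = +0.92653.
Result = 0.0284·3.037·(+0.68072) / (0.0954·(+0.92653)) = +0.66421 rad/s; magnitude 0.66421 rad/s.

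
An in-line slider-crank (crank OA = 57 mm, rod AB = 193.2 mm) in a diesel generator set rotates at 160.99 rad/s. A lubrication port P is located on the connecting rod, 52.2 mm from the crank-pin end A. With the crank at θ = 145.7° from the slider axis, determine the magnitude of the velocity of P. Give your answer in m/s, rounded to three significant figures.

7.34

ω = 161 rad/s.  Crank-pin speed |V_A| = rω = 9.1764 m/s, perpendicular to OA.
Rod angle: sinφ = −(r/L) sinθ ⇒ φ = -9.570°; ω_rod = −rω cosθ/√(L²−r²sin²θ) = +39.791 rad/s.
V_P = V_A + ω_rod × AP, with AP = 0.0522 m along the rod.
Components: V_Px = −rω sinθ − a·ω_rod·sinφ = -4.8258 m/s;  V_Py = rω cosθ + a·ω_rod·cosφ = -5.5324 m/s.
|V_P| = √(V_Px² + V_Py²) = 7.3414 m/s.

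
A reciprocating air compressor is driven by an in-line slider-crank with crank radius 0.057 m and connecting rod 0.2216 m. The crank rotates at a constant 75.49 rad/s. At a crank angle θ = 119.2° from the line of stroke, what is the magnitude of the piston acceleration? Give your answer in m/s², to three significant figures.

ω = 75.49 rad/s
x(θ) = r cosθ + √(L² − r² sin²θ); with ω constant, a = ω²·d²x/dθ².
d²x/dθ² = −r cosθ − r²(cos2θ)/√u − r⁴ sin²2θ/(4u^{3/2}),  u = L² − r² sin²θ = 0.0466308 m².
Substituting r = 0.057 m, L = 0.2216 m, θ = 119.2°: d²x/dθ² = +0.035502 m.
a = ω²·d²x/dθ² = (75.49)²·(+0.035502) = +202.31 m/s²;  |a| = 202.31 m/s².

202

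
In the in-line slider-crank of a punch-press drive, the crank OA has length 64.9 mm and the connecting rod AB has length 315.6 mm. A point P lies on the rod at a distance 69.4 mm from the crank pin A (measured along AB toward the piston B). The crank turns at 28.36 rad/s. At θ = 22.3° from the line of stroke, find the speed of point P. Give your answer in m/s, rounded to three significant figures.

ω = 28.36 rad/s.  Crank-pin speed |V_A| = rω = 1.8406 m/s, perpendicular to OA.
Rod angle: sinφ = −(r/L) sinθ ⇒ φ = -4.475°; ω_rod = −rω cosθ/√(L²−r²sin²θ) = -5.4123 rad/s.
V_P = V_A + ω_rod × AP, with AP = 0.0694 m along the rod.
Components: V_Px = −rω sinθ − a·ω_rod·sinφ = -0.72772 m/s;  V_Py = rω cosθ + a·ω_rod·cosφ = +1.3284 m/s.
|V_P| = √(V_Px² + V_Py²) = 1.5147 m/s.

1.51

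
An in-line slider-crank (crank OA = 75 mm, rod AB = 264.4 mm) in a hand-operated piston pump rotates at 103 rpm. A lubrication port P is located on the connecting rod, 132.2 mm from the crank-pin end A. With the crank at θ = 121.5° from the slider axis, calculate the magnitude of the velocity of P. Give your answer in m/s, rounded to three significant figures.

ω = 10.79 rad/s.  Crank-pin speed |V_A| = rω = 0.80896 m/s, perpendicular to OA.
Rod angle: sinφ = −(r/L) sinθ ⇒ φ = -13.996°; ω_rod = −rω cosθ/√(L²−r²sin²θ) = +1.6476 rad/s.
V_P = V_A + ω_rod × AP, with AP = 0.1322 m along the rod.
Components: V_Px = −rω sinθ − a·ω_rod·sinφ = -0.63707 m/s;  V_Py = rω cosθ + a·ω_rod·cosφ = -0.21134 m/s.
|V_P| = √(V_Px² + V_Py²) = 0.67121 m/s.

0.671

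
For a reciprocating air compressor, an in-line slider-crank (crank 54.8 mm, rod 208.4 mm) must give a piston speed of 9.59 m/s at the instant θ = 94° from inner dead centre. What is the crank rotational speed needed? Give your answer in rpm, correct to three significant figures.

1710

For an in-line slider-crank, |v_piston| = rω|sinθ|·[1 + r cosθ/√(L² − r² sin²θ)].
With r = 0.0548 m, L = 0.2084 m, θ = 94°: the bracketed kinematic factor |dx/dθ| = 0.053627 m.
ω = v/|dx/dθ| = 9.59/0.053627 = 178.83 rad/s.
N = 60ω/(2π) = 1707.7 rpm.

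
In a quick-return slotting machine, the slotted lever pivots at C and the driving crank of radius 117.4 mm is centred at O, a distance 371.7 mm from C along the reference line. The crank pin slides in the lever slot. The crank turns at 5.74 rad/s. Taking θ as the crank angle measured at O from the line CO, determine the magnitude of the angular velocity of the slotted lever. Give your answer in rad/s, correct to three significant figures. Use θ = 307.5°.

ω = 5.74 rad/s
Crank pin A relative to C: A = (d + r cosθ, r sinθ); lever angle φ = atan2(r sinθ, d + r cosθ).
Differentiating tanφ: φ̇ = rω(d cosθ + r)/(d² + r² + 2dr cosθ).
d² + r² + 2dr cosθ = |CA|² = 0.205073 m²;  d cosθ + r = +0.34368 m.
|ω_lever| = |0.1174·5.74·+0.34368| / 0.205073 = 1.1293 rad/s.

1.13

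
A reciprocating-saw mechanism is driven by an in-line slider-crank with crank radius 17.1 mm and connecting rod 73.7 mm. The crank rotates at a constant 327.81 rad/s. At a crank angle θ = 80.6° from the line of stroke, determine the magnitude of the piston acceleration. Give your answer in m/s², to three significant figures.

114

ω = 327.8 rad/s
x(θ) = r cosθ + √(L² − r² sin²θ); with ω constant, a = ω²·d²x/dθ².
d²x/dθ² = −r cosθ − r²(cos2θ)/√u − r⁴ sin²2θ/(4u^{3/2}),  u = L² − r² sin²θ = 0.00514708 m².
Substituting r = 0.0171 m, L = 0.0737 m, θ = 80.6°: d²x/dθ² = +0.0010595 m.
a = ω²·d²x/dθ² = (327.8)²·(+0.0010595) = +113.85 m/s²;  |a| = 113.85 m/s².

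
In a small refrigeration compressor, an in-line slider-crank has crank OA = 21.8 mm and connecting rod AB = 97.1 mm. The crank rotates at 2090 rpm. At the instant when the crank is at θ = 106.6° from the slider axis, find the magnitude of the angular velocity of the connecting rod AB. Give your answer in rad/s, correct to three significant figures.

14.4

ω = 218.9 rad/s (converted from 2090 rpm).
The rod makes angle φ with the slider axis where L sinφ = r sinθ; differentiating, L cosφ·φ̇ = r ω cosθ.
L cosφ = √(L² − r² sin²θ) = 0.094826 m.
|ω_rod| = r ω |cosθ| / √(L² − r² sin²θ) = 0.0218·218.9·0.28569/0.094826 = 14.375 rad/s.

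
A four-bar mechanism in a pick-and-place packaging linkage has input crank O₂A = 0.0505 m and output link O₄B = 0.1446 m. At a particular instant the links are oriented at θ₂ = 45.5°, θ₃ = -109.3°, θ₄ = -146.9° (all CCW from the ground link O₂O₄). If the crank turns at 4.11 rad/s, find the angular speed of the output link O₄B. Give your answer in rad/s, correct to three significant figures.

ω₂ = 4.11 rad/s
Differentiating the loop-closure r₂e^{iθ₂}+r₃e^{iθ₃}=r₁+r₄e^{iθ₄} gives r₂ω₂e^{iθ₂}+r₃ω₃e^{iθ₃}=r₄ω₄e^{iθ₄}.
Eliminating the other unknown: ω₄ = r₂ω₂ sin(θ₂−θ₃) / [r₄ sin(θ₄−θ₃)].
Numerator sine = +0.42578; denominator sine = -0.61015.
Result = 0.0505·4.11·(+0.42578) / (0.1446·(-0.61015)) = -1.0017 rad/s; magnitude 1.0017 rad/s.

1.00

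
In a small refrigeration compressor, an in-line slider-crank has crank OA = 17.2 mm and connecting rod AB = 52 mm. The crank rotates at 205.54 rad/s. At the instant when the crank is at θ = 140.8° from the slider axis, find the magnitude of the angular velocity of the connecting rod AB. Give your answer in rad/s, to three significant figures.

53.9

ω = 205.5 rad/s
The rod makes angle φ with the slider axis where L sinφ = r sinθ; differentiating, L cosφ·φ̇ = r ω cosθ.
L cosφ = √(L² − r² sin²θ) = 0.050851 m.
|ω_rod| = r ω |cosθ| / √(L² − r² sin²θ) = 0.0172·205.5·0.77494/0.050851 = 53.876 rad/s.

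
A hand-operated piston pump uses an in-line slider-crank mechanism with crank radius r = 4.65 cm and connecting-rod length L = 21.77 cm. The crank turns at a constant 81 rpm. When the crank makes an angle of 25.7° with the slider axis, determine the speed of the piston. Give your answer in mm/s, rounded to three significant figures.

204

ω = 2π·81/60 = 8.482 rad/s
For an in-line slider-crank, x = r cosθ + √(L² − r² sin²θ), so v = −rω sinθ·[1 + r cosθ/√(L² − r² sin²θ)].
With r = 0.0465 m, L = 0.2177 m, θ = 25.7°: √(L² − r² sin²θ) = 0.21676 m.
v = −0.0465·8.482·0.43366·[1 + 0.0465·0.90108/0.21676] = -0.20411 m/s.
|v| = 0.20411 m/s = 204.11 mm/s.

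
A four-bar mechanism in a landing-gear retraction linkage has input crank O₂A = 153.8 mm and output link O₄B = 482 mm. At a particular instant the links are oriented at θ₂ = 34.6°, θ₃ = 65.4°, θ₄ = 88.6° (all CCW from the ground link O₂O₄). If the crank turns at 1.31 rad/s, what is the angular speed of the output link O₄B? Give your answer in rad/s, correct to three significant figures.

0.543

ω₂ = 1.31 rad/s
Differentiating the loop-closure r₂e^{iθ₂}+r₃e^{iθ₃}=r₁+r₄e^{iθ₄} gives r₂ω₂e^{iθ₂}+r₃ω₃e^{iθ₃}=r₄ω₄e^{iθ₄}.
Eliminating the other unknown: ω₄ = r₂ω₂ sin(θ₂−θ₃) / [r₄ sin(θ₄−θ₃)].
Numerator sine = -0.51204; denominator sine = +0.39394.
Result = 0.1538·1.31·(-0.51204) / (0.482·(+0.39394)) = -0.54332 rad/s; magnitude 0.54332 rad/s.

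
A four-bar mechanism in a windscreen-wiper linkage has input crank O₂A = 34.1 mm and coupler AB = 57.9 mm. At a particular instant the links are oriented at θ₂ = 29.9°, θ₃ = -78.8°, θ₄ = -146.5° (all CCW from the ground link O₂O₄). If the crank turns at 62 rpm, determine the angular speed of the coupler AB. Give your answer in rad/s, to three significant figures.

ω₂ = 6.493 rad/s (from 62 rpm).
Differentiating the loop-closure r₂e^{iθ₂}+r₃e^{iθ₃}=r₁+r₄e^{iθ₄} gives r₂ω₂e^{iθ₂}+r₃ω₃e^{iθ₃}=r₄ω₄e^{iθ₄}.
Eliminating the other unknown: ω₃ = r₂ω₂ sin(θ₄−θ₂) / [r₃ sin(θ₃−θ₄)].
Numerator sine = -0.06279; denominator sine = +0.92521.
Result = 0.0341·6.493·(-0.06279) / (0.0579·(+0.92521)) = -0.25951 rad/s; magnitude 0.25951 rad/s.

0.260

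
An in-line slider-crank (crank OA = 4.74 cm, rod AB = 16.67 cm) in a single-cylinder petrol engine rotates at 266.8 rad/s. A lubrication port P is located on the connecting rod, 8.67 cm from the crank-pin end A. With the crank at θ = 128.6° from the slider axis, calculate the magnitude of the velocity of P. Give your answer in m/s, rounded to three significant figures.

9.72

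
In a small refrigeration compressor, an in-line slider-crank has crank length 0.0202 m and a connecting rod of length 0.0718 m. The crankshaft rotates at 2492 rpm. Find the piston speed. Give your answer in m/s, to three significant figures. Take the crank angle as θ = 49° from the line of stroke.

ω = 2π·2492/60 = 261 rad/s
For an in-line slider-crank, x = r cosθ + √(L² − r² sin²θ), so v = −rω sinθ·[1 + r cosθ/√(L² − r² sin²θ)].
With r = 0.0202 m, L = 0.0718 m, θ = 49°: √(L² − r² sin²θ) = 0.070163 m.
v = −0.0202·261·0.75471·[1 + 0.0202·0.65606/0.070163] = -4.7298 m/s.
|v| = 4.7298 m/s.

4.73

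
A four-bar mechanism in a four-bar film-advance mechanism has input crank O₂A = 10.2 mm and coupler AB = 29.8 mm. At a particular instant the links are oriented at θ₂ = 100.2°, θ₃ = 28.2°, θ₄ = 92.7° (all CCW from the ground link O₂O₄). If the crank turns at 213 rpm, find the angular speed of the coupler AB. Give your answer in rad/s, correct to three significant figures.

ω₂ = 22.31 rad/s (from 213 rpm).
Differentiating the loop-closure r₂e^{iθ₂}+r₃e^{iθ₃}=r₁+r₄e^{iθ₄} gives r₂ω₂e^{iθ₂}+r₃ω₃e^{iθ₃}=r₄ω₄e^{iθ₄}.
Eliminating the other unknown: ω₃ = r₂ω₂ sin(θ₄−θ₂) / [r₃ sin(θ₃−θ₄)].
Numerator sine = -0.13053; denominator sine = -0.90259.
Result = 0.0102·22.31·(-0.13053) / (0.0298·(-0.90259)) = +1.1041 rad/s; magnitude 1.1041 rad/s.

1.10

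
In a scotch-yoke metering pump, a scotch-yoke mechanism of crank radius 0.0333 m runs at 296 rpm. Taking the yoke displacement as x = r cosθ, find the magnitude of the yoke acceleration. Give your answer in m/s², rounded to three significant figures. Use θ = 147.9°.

27.1

ω = 31 rad/s (from 296 rpm).
x = r cosθ ⇒ ẍ = −rω² cosθ (ω constant).
|a| = rω²|cosθ| = 0.0333·(31)²·|cos 147.9°| = 27.104 m/s².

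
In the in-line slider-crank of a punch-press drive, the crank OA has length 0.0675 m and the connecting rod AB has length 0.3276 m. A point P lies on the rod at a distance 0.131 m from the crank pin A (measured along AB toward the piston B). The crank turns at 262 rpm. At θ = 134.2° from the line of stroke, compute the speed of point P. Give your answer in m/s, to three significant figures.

ω = 27.44 rad/s.  Crank-pin speed |V_A| = rω = 1.852 m/s, perpendicular to OA.
Rod angle: sinφ = −(r/L) sinθ ⇒ φ = -8.495°; ω_rod = −rω cosθ/√(L²−r²sin²θ) = +3.9849 rad/s.
V_P = V_A + ω_rod × AP, with AP = 0.131 m along the rod.
Components: V_Px = −rω sinθ − a·ω_rod·sinφ = -1.2506 m/s;  V_Py = rω cosθ + a·ω_rod·cosφ = -0.77483 m/s.
|V_P| = √(V_Px² + V_Py²) = 1.4712 m/s.

1.47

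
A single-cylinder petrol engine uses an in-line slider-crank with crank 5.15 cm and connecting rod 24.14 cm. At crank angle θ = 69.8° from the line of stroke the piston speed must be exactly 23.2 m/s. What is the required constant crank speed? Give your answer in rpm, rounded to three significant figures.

4260

For an in-line slider-crank, |v_piston| = rω|sinθ|·[1 + r cosθ/√(L² − r² sin²θ)].
With r = 0.0515 m, L = 0.2414 m, θ = 69.8°: the bracketed kinematic factor |dx/dθ| = 0.051966 m.
ω = v/|dx/dθ| = 23.2/0.051966 = 446.44 rad/s.
N = 60ω/(2π) = 4263.2 rpm.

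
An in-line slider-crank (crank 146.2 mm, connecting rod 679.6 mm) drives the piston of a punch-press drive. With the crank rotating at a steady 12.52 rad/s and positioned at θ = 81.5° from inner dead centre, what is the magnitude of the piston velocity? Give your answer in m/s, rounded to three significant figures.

ω = 12.52 rad/s
For an in-line slider-crank, x = r cosθ + √(L² − r² sin²θ), so v = −rω sinθ·[1 + r cosθ/√(L² − r² sin²θ)].
With r = 0.1462 m, L = 0.6796 m, θ = 81.5°: √(L² − r² sin²θ) = 0.66404 m.
v = −0.1462·12.52·0.98902·[1 + 0.1462·0.14781/0.66404] = -1.8692 m/s.
|v| = 1.8692 m/s.

1.87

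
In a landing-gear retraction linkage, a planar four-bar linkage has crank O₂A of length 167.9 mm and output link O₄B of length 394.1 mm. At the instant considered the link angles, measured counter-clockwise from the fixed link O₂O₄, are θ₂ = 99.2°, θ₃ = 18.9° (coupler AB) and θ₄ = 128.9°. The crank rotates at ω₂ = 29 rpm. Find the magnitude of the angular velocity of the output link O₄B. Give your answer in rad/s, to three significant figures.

1.36

ω₂ = 3.037 rad/s (from 29 rpm).
Differentiating the loop-closure r₂e^{iθ₂}+r₃e^{iθ₃}=r₁+r₄e^{iθ₄} gives r₂ω₂e^{iθ₂}+r₃ω₃e^{iθ₃}=r₄ω₄e^{iθ₄}.
Eliminating the other unknown: ω₄ = r₂ω₂ sin(θ₂−θ₃) / [r₄ sin(θ₄−θ₃)].
Numerator sine = +0.98570; denominator sine = +0.93969.
Result = 0.1679·3.037·(+0.98570) / (0.3941·(+0.93969)) = +1.3572 rad/s; magnitude 1.3572 rad/s.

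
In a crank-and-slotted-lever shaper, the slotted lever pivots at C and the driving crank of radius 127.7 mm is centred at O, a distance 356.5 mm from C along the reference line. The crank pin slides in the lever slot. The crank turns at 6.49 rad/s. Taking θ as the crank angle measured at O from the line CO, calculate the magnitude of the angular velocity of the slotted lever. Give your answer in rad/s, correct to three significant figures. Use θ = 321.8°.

ω = 6.49 rad/s
Crank pin A relative to C: A = (d + r cosθ, r sinθ); lever angle φ = atan2(r sinθ, d + r cosθ).
Differentiating tanφ: φ̇ = rω(d cosθ + r)/(d² + r² + 2dr cosθ).
d² + r² + 2dr cosθ = |CA|² = 0.214952 m²;  d cosθ + r = +0.40786 m.
|ω_lever| = |0.1277·6.49·+0.40786| / 0.214952 = 1.5725 rad/s.

1.57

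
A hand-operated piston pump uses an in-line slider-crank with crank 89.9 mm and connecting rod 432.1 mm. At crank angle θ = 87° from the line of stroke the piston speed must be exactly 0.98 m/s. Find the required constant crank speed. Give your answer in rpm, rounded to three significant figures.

103

For an in-line slider-crank, |v_piston| = rω|sinθ|·[1 + r cosθ/√(L² − r² sin²θ)].
With r = 0.0899 m, L = 0.4321 m, θ = 87°: the bracketed kinematic factor |dx/dθ| = 0.090776 m.
ω = v/|dx/dθ| = 0.98/0.090776 = 10.796 rad/s.
N = 60ω/(2π) = 103.09 rpm.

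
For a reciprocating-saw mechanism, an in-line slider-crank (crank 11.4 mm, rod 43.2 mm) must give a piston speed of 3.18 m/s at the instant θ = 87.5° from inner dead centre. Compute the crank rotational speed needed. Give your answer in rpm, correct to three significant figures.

2630

For an in-line slider-crank, |v_piston| = rω|sinθ|·[1 + r cosθ/√(L² − r² sin²θ)].
With r = 0.0114 m, L = 0.0432 m, θ = 87.5°: the bracketed kinematic factor |dx/dθ| = 0.011525 m.
ω = v/|dx/dθ| = 3.18/0.011525 = 275.92 rad/s.
N = 60ω/(2π) = 2634.8 rpm.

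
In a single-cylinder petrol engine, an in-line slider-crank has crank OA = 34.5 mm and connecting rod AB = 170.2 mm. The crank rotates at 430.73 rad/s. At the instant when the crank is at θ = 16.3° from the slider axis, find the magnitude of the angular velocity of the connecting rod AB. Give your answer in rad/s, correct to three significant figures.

83.9

ω = 430.7 rad/s
The rod makes angle φ with the slider axis where L sinφ = r sinθ; differentiating, L cosφ·φ̇ = r ω cosθ.
L cosφ = √(L² − r² sin²θ) = 0.16992 m.
|ω_rod| = r ω |cosθ| / √(L² − r² sin²θ) = 0.0345·430.7·0.95981/0.16992 = 83.937 rad/s.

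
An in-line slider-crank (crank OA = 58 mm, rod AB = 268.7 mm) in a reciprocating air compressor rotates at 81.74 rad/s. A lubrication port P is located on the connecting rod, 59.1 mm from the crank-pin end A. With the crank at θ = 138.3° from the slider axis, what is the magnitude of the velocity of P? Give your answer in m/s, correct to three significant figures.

4.11

ω = 81.74 rad/s.  Crank-pin speed |V_A| = rω = 4.7409 m/s, perpendicular to OA.
Rod angle: sinφ = −(r/L) sinθ ⇒ φ = -8.256°; ω_rod = −rω cosθ/√(L²−r²sin²θ) = +13.312 rad/s.
V_P = V_A + ω_rod × AP, with AP = 0.0591 m along the rod.
Components: V_Px = −rω sinθ − a·ω_rod·sinφ = -3.0408 m/s;  V_Py = rω cosθ + a·ω_rod·cosφ = -2.7612 m/s.
|V_P| = √(V_Px² + V_Py²) = 4.1074 m/s.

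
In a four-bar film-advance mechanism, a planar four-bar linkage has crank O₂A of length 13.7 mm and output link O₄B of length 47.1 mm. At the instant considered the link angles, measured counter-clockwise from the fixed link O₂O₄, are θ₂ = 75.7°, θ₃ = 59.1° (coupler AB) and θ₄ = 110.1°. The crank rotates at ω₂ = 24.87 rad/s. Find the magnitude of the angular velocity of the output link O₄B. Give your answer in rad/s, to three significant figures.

ω₂ = 24.87 rad/s
Differentiating the loop-closure r₂e^{iθ₂}+r₃e^{iθ₃}=r₁+r₄e^{iθ₄} gives r₂ω₂e^{iθ₂}+r₃ω₃e^{iθ₃}=r₄ω₄e^{iθ₄}.
Eliminating the other unknown: ω₄ = r₂ω₂ sin(θ₂−θ₃) / [r₄ sin(θ₄−θ₃)].
Numerator sine = +0.28569; denominator sine = +0.77715.
Result = 0.0137·24.87·(+0.28569) / (0.0471·(+0.77715)) = +2.6593 rad/s; magnitude 2.6593 rad/s.

2.66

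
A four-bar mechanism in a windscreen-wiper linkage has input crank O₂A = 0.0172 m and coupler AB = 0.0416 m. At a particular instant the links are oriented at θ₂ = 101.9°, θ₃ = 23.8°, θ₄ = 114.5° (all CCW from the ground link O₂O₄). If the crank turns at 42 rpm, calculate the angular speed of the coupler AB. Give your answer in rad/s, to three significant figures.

0.397

ω₂ = 4.398 rad/s (from 42 rpm).
Differentiating the loop-closure r₂e^{iθ₂}+r₃e^{iθ₃}=r₁+r₄e^{iθ₄} gives r₂ω₂e^{iθ₂}+r₃ω₃e^{iθ₃}=r₄ω₄e^{iθ₄}.
Eliminating the other unknown: ω₃ = r₂ω₂ sin(θ₄−θ₂) / [r₃ sin(θ₃−θ₄)].
Numerator sine = +0.21814; denominator sine = -0.99993.
Result = 0.0172·4.398·(+0.21814) / (0.0416·(-0.99993)) = -0.39672 rad/s; magnitude 0.39672 rad/s.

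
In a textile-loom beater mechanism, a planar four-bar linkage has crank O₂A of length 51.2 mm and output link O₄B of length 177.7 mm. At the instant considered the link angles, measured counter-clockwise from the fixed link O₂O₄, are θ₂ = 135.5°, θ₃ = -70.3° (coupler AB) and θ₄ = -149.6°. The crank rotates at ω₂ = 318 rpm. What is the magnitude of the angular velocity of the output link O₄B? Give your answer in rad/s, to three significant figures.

ω₂ = 33.3 rad/s (from 318 rpm).
Differentiating the loop-closure r₂e^{iθ₂}+r₃e^{iθ₃}=r₁+r₄e^{iθ₄} gives r₂ω₂e^{iθ₂}+r₃ω₃e^{iθ₃}=r₄ω₄e^{iθ₄}.
Eliminating the other unknown: ω₄ = r₂ω₂ sin(θ₂−θ₃) / [r₄ sin(θ₄−θ₃)].
Numerator sine = -0.43523; denominator sine = -0.98261.
Result = 0.0512·33.3·(-0.43523) / (0.1777·(-0.98261)) = +4.2499 rad/s; magnitude 4.2499 rad/s.

4.25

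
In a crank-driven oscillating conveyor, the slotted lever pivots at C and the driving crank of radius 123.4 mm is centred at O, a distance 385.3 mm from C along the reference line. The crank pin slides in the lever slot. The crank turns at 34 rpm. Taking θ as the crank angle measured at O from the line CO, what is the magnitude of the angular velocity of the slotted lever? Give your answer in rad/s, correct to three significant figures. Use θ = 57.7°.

ω = 3.56 rad/s (from 34 rpm).
Crank pin A relative to C: A = (d + r cosθ, r sinθ); lever angle φ = atan2(r sinθ, d + r cosθ).
Differentiating tanφ: φ̇ = rω(d cosθ + r)/(d² + r² + 2dr cosθ).
d² + r² + 2dr cosθ = |CA|² = 0.214496 m²;  d cosθ + r = +0.32929 m.
|ω_lever| = |0.1234·3.56·+0.32929| / 0.214496 = 0.67449 rad/s.

0.674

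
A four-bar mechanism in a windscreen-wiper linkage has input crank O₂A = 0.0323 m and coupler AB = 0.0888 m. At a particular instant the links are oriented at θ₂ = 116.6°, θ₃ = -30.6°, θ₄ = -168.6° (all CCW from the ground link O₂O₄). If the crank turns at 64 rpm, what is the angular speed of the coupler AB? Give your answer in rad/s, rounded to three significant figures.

3.52

ω₂ = 6.702 rad/s (from 64 rpm).
Differentiating the loop-closure r₂e^{iθ₂}+r₃e^{iθ₃}=r₁+r₄e^{iθ₄} gives r₂ω₂e^{iθ₂}+r₃ω₃e^{iθ₃}=r₄ω₄e^{iθ₄}.
Eliminating the other unknown: ω₃ = r₂ω₂ sin(θ₄−θ₂) / [r₃ sin(θ₃−θ₄)].
Numerator sine = +0.96502; denominator sine = +0.66913.
Result = 0.0323·6.702·(+0.96502) / (0.0888·(+0.66913)) = +3.5158 rad/s; magnitude 3.5158 rad/s.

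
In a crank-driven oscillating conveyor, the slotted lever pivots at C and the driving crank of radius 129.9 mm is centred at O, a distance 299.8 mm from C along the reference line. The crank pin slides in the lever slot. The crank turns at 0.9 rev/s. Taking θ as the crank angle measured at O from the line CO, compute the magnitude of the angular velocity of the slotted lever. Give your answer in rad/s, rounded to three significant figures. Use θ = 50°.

ω = 5.655 rad/s (from 0.9 rev/s).
Crank pin A relative to C: A = (d + r cosθ, r sinθ); lever angle φ = atan2(r sinθ, d + r cosθ).
Differentiating tanφ: φ̇ = rω(d cosθ + r)/(d² + r² + 2dr cosθ).
d² + r² + 2dr cosθ = |CA|² = 0.15682 m²;  d cosθ + r = +0.32261 m.
|ω_lever| = |0.1299·5.655·+0.32261| / 0.15682 = 1.5111 rad/s.

1.51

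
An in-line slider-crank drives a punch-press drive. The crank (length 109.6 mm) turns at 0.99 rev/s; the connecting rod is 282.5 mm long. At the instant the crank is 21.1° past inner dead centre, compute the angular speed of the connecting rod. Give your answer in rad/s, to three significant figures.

ω = 6.22 rad/s (converted from 0.99 rev/s).
The rod makes angle φ with the slider axis where L sinφ = r sinθ; differentiating, L cosφ·φ̇ = r ω cosθ.
L cosφ = √(L² − r² sin²θ) = 0.27973 m.
|ω_rod| = r ω |cosθ| / √(L² − r² sin²θ) = 0.1096·6.22·0.93295/0.27973 = 2.2738 rad/s.

2.27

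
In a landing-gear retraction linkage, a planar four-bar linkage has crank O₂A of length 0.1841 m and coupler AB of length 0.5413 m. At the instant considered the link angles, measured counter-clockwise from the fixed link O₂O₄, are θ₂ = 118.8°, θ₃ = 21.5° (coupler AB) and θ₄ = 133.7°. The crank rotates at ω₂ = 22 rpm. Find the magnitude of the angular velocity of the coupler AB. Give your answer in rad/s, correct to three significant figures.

0.218

ω₂ = 2.304 rad/s (from 22 rpm).
Differentiating the loop-closure r₂e^{iθ₂}+r₃e^{iθ₃}=r₁+r₄e^{iθ₄} gives r₂ω₂e^{iθ₂}+r₃ω₃e^{iθ₃}=r₄ω₄e^{iθ₄}.
Eliminating the other unknown: ω₃ = r₂ω₂ sin(θ₄−θ₂) / [r₃ sin(θ₃−θ₄)].
Numerator sine = +0.25713; denominator sine = -0.92587.
Result = 0.1841·2.304·(+0.25713) / (0.5413·(-0.92587)) = -0.21761 rad/s; magnitude 0.21761 rad/s.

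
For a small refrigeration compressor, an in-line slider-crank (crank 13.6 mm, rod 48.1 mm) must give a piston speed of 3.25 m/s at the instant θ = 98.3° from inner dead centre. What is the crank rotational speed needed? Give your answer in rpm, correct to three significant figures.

For an in-line slider-crank, |v_piston| = rω|sinθ|·[1 + r cosθ/√(L² − r² sin²θ)].
With r = 0.0136 m, L = 0.0481 m, θ = 98.3°: the bracketed kinematic factor |dx/dθ| = 0.012885 m.
ω = v/|dx/dθ| = 3.25/0.012885 = 252.22 rad/s.
N = 60ω/(2π) = 2408.6 rpm.

2410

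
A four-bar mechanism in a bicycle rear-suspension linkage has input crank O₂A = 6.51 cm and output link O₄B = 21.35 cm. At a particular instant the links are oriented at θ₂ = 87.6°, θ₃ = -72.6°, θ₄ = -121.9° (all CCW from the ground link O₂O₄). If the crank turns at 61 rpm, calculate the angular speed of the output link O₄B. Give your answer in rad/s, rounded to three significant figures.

0.870

ω₂ = 6.388 rad/s (from 61 rpm).
Differentiating the loop-closure r₂e^{iθ₂}+r₃e^{iθ₃}=r₁+r₄e^{iθ₄} gives r₂ω₂e^{iθ₂}+r₃ω₃e^{iθ₃}=r₄ω₄e^{iθ₄}.
Eliminating the other unknown: ω₄ = r₂ω₂ sin(θ₂−θ₃) / [r₄ sin(θ₄−θ₃)].
Numerator sine = +0.33874; denominator sine = -0.75813.
Result = 0.0651·6.388·(+0.33874) / (0.2135·(-0.75813)) = -0.87028 rad/s; magnitude 0.87028 rad/s.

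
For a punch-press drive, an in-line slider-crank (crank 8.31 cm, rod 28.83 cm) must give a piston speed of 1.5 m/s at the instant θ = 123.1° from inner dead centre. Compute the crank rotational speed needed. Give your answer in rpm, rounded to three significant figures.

246

For an in-line slider-crank, |v_piston| = rω|sinθ|·[1 + r cosθ/√(L² − r² sin²θ)].
With r = 0.0831 m, L = 0.2883 m, θ = 123.1°: the bracketed kinematic factor |dx/dθ| = 0.058322 m.
ω = v/|dx/dθ| = 1.5/0.058322 = 25.719 rad/s.
N = 60ω/(2π) = 245.6 rpm.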